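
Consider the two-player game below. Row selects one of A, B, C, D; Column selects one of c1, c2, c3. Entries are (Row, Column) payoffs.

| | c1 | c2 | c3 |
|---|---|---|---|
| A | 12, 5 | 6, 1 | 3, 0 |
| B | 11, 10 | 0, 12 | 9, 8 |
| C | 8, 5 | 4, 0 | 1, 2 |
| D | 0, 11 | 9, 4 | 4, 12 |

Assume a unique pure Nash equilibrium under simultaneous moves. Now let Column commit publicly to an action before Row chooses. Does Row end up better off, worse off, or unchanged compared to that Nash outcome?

worse off

Row best-responds to each possible Column move:
- c1: BR = A, leader payoff 5.
- c2: BR = D, leader payoff 4.
- c3: BR = B, leader payoff 8.
Maximizing over 5, 4, 8, Column chooses c3. Subgame-perfect outcome: (B, c3) with payoffs (9, 8).
For the simultaneous game, intersect best replies.
Row's best replies: c1→A; c2→D; c3→B.
Column's best replies: A→c1; B→c2; C→c1; D→c3.
The unique mutual best reply is (A, c1), giving (12, 5).
Row earns 9 sequentially versus 12 at the Nash outcome: worse off.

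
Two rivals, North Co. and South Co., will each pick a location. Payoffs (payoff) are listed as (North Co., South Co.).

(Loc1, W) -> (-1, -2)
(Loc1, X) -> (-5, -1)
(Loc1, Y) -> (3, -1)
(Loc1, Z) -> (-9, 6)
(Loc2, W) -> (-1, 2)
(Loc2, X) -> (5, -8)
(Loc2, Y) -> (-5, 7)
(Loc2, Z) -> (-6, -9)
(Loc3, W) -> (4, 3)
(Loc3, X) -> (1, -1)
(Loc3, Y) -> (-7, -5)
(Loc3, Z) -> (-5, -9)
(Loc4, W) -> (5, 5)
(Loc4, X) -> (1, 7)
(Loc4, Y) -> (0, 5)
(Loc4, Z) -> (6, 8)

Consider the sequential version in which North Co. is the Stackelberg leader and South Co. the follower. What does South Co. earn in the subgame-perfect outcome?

8

South Co. best-responds to each possible North Co. move:
- Loc1 → South Co. plays Z (best of -2, -1, -1, 6); North Co. gets -9.
- Loc2 → South Co. plays Y (best of 2, -8, 7, -9); North Co. gets -5.
- Loc3 → South Co. plays W (best of 3, -1, -5, -9); North Co. gets 4.
- Loc4 → South Co. plays Z (best of 5, 7, 5, 8); North Co. gets 6.
Among -9, -5, 4, 6, the best is 6 at Loc4. Subgame-perfect outcome: (Loc4, Z) with payoffs (6, 8).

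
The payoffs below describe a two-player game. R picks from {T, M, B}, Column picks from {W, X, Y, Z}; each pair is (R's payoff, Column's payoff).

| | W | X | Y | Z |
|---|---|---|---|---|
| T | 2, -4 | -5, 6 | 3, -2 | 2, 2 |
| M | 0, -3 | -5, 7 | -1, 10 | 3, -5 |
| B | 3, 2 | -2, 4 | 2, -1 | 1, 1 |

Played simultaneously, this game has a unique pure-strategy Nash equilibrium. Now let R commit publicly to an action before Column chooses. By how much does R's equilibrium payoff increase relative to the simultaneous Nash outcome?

Solve by backward induction (R leads).
- T → Column plays X (best of -4, 6, -2, 2); R gets -5.
- M → Column plays Y (best of -3, 7, 10, -5); R gets -1.
- B → Column plays X (best of 2, 4, -1, 1); R gets -2.
Maximizing over -5, -1, -2, R chooses M. Subgame-perfect outcome: (M, Y) with payoffs (-1, 10).
Now find the simultaneous Nash equilibrium.
R's best replies: W→B; X→B; Y→T; Z→M.
Column's best replies: T→X; M→Y; B→X.
Only (B, X) has each player best-responding; Nash payoffs (-2, 4).
R's commitment gain: -1 − -2 = 1.

1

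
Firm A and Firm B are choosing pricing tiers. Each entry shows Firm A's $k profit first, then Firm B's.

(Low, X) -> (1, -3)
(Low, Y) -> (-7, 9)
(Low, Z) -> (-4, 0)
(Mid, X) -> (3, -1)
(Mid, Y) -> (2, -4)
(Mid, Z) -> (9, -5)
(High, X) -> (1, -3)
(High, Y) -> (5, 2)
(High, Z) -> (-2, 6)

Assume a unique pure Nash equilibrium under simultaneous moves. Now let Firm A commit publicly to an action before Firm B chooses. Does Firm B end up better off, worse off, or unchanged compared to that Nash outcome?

unchanged

Solve by backward induction (Firm A leads).
- Low → Firm B plays Y (best of -3, 9, 0); Firm A gets -7.
- Mid → Firm B plays X (best of -1, -4, -5); Firm A gets 3.
- High → Firm B plays Z (best of -3, 2, 6); Firm A gets -2.
Firm A's induced payoffs are -7, 3, -2, so Firm A commits to Mid. Subgame-perfect outcome: (Mid, X) with payoffs (3, -1).
For the simultaneous game, intersect best replies.
Firm A's best replies: X→Mid; Y→High; Z→Mid.
Firm B's best replies: Low→Y; Mid→X; High→Z.
Only (Mid, X) has each player best-responding; Nash payoffs (3, -1).
Firm B earns -1 sequentially versus -1 at the Nash outcome: unchanged.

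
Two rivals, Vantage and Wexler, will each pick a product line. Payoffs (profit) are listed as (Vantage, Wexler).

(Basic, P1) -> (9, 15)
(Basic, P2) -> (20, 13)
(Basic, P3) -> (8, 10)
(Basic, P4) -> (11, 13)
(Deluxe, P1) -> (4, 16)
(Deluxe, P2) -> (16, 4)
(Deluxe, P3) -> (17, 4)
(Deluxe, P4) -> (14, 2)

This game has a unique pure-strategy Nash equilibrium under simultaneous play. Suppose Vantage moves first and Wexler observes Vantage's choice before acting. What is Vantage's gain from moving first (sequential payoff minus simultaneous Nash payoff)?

Backward induction with Vantage moving first.
- Basic: Wexler compares 15, 13, 10, 13 and picks P1; Vantage would get 9.
- Deluxe: Wexler compares 16, 4, 4, 2 and picks P1; Vantage would get 4.
Maximizing over 9, 4, Vantage chooses Basic. Subgame-perfect outcome: (Basic, P1) with payoffs (9, 15).
Now find the simultaneous Nash equilibrium.
Vantage's best replies: P1→Basic; P2→Basic; P3→Deluxe; P4→Deluxe.
Wexler's best replies: Basic→P1; Deluxe→P1.
Only (Basic, P1) has each player best-responding; Nash payoffs (9, 15).
Vantage's commitment gain: 9 − 9 = 0.

0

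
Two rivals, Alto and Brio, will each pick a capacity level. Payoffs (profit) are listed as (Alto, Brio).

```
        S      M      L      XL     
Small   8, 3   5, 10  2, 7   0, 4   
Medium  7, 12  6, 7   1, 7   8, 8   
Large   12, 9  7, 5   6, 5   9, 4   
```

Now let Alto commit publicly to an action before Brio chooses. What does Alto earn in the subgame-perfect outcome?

Solve by backward induction (Alto leads).
- Small: BR = M, leader payoff 5.
- Medium: BR = S, leader payoff 7.
- Large: BR = S, leader payoff 12.
Among 5, 7, 12, the best is 12 at Large. Subgame-perfect outcome: (Large, S) with payoffs (12, 9).

12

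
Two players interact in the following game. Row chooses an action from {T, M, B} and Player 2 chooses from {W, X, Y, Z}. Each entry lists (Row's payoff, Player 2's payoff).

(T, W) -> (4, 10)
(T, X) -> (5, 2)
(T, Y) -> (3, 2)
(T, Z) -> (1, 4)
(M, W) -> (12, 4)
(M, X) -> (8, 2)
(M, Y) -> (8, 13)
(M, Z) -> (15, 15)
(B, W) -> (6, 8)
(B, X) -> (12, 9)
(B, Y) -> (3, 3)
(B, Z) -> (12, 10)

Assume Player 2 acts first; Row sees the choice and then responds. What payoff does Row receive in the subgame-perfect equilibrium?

Solve by backward induction (Player 2 leads).
- W: Row compares 4, 12, 6 and picks M; Player 2 would get 4.
- X: Row compares 5, 8, 12 and picks B; Player 2 would get 9.
- Y: Row compares 3, 8, 3 and picks M; Player 2 would get 13.
- Z: Row compares 1, 15, 12 and picks M; Player 2 would get 15.
Player 2's induced payoffs are 4, 9, 13, 15, so Player 2 commits to Z. Subgame-perfect outcome: (M, Z) with payoffs (15, 15).

15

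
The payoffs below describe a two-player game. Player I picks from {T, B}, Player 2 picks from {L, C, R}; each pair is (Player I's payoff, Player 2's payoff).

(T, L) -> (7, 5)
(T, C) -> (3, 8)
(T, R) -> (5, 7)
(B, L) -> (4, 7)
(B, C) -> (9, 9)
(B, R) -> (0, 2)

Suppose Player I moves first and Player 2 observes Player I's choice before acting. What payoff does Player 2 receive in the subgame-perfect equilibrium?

Player 2 best-responds to each possible Player I move:
- T → Player 2 plays C (best of 5, 8, 7); Player I gets 3.
- B → Player 2 plays C (best of 7, 9, 2); Player I gets 9.
Player I's induced payoffs are 3, 9, so Player I commits to B. Subgame-perfect outcome: (B, C) with payoffs (9, 9).

9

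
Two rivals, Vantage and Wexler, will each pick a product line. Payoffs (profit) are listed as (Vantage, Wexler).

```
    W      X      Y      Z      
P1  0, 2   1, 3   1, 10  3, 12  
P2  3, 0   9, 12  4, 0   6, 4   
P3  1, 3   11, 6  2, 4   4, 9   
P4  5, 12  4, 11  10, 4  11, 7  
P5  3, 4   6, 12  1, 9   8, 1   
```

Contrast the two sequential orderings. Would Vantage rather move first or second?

If Vantage leads: Wexler's best replies are P1→Z, P2→X, P3→Z, P4→W, P5→X; Vantage's induced payoffs 3, 9, 4, 5, 6; outcome (P2, X), payoffs (9, 12).
If Wexler leads: Vantage's best replies are W→P4, X→P3, Y→P4, Z→P4; Wexler's induced payoffs 12, 6, 4, 7; outcome (P4, W), payoffs (5, 12).
Vantage gets 9 moving first and 5 moving second, so Vantage prefers to move first.

first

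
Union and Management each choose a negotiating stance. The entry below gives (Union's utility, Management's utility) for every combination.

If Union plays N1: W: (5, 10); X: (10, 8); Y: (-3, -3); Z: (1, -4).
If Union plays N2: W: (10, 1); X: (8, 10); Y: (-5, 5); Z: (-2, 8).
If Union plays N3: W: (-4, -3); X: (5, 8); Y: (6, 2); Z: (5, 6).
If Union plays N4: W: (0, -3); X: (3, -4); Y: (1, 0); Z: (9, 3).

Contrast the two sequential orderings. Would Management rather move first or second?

If Union leads: Management's best replies are N1→W, N2→X, N3→X, N4→Z; Union's induced payoffs 5, 8, 5, 9; outcome (N4, Z), payoffs (9, 3).
If Management leads: Union's best replies are W→N2, X→N1, Y→N3, Z→N4; Management's induced payoffs 1, 8, 2, 3; outcome (N1, X), payoffs (10, 8).
Management gets 8 moving first and 3 moving second, so Management prefers to move first.

first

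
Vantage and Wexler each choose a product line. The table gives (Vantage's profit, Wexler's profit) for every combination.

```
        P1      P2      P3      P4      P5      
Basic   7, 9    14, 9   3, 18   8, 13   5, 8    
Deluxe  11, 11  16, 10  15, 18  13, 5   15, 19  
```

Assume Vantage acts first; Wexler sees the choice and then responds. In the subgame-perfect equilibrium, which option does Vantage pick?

Wexler best-responds to each possible Vantage move:
- Basic: Wexler compares 9, 9, 18, 13, 8 and picks P3; Vantage would get 3.
- Deluxe: Wexler compares 11, 10, 18, 5, 19 and picks P5; Vantage would get 15.
Maximizing over 3, 15, Vantage chooses Deluxe. Subgame-perfect outcome: (Deluxe, P5) with payoffs (15, 19).

Deluxe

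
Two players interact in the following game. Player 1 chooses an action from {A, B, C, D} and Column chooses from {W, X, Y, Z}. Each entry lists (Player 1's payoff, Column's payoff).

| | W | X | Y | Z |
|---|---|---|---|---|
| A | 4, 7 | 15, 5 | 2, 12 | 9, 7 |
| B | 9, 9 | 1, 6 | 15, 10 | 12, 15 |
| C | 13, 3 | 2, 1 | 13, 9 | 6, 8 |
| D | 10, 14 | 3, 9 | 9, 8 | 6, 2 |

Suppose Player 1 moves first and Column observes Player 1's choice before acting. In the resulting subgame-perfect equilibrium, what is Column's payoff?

Backward induction with Player 1 moving first.
- A: BR = Y, leader payoff 2.
- B: BR = Z, leader payoff 12.
- C: BR = Y, leader payoff 13.
- D: BR = W, leader payoff 10.
Player 1's induced payoffs are 2, 12, 13, 10, so Player 1 commits to C. Subgame-perfect outcome: (C, Y) with payoffs (13, 9).

9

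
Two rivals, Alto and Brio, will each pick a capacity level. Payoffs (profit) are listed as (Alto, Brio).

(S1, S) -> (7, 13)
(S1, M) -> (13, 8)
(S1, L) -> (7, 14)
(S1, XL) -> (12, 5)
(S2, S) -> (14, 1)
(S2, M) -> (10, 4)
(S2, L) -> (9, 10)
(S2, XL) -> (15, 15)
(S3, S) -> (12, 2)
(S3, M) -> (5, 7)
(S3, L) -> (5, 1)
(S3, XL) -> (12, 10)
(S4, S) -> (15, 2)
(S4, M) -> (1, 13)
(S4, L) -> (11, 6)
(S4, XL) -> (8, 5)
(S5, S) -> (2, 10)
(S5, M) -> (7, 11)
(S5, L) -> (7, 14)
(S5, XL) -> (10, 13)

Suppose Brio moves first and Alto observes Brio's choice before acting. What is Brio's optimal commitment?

Work backward from Alto's decision.
- S: BR = S4, leader payoff 2.
- M: BR = S1, leader payoff 8.
- L: BR = S4, leader payoff 6.
- XL: BR = S2, leader payoff 15.
Maximizing over 2, 8, 6, 15, Brio chooses XL. Subgame-perfect outcome: (S2, XL) with payoffs (15, 15).

XL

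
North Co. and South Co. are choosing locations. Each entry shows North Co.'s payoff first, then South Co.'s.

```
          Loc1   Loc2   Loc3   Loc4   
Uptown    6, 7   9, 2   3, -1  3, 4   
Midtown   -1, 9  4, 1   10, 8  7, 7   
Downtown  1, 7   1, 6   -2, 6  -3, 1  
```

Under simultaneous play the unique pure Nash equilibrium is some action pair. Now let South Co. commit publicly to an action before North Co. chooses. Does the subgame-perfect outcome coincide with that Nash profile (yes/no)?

Work backward from North Co.'s decision.
- Loc1: BR = Uptown, leader payoff 7.
- Loc2: BR = Uptown, leader payoff 2.
- Loc3: BR = Midtown, leader payoff 8.
- Loc4: BR = Midtown, leader payoff 7.
South Co.'s induced payoffs are 7, 2, 8, 7, so South Co. commits to Loc3. Subgame-perfect outcome: (Midtown, Loc3) with payoffs (10, 8).
For the simultaneous game, intersect best replies.
North Co.'s best replies: Loc1→Uptown; Loc2→Uptown; Loc3→Midtown; Loc4→Midtown.
South Co.'s best replies: Uptown→Loc1; Midtown→Loc1; Downtown→Loc1.
Only (Uptown, Loc1) has each player best-responding; Nash payoffs (6, 7).
Sequential outcome (Midtown, Loc3) differs from the Nash profile (Uptown, Loc1).

no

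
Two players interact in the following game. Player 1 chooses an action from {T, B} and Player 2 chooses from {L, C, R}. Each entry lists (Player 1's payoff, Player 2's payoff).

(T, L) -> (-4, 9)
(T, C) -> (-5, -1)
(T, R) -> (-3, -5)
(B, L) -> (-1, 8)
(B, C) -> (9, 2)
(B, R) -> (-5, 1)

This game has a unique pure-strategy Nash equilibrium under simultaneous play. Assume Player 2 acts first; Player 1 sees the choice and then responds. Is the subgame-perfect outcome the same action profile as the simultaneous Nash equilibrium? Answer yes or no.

yes

Backward induction with Player 2 moving first.
- L: BR = B, leader payoff 8.
- C: BR = B, leader payoff 2.
- R: BR = T, leader payoff -5.
Maximizing over 8, 2, -5, Player 2 chooses L. Subgame-perfect outcome: (B, L) with payoffs (-1, 8).
For the simultaneous game, intersect best replies.
Player 1's best replies: L→B; C→B; R→T.
Player 2's best replies: T→L; B→L.
Only (B, L) has each player best-responding; Nash payoffs (-1, 8).
Sequential outcome (B, L) coincides with the Nash profile (B, L).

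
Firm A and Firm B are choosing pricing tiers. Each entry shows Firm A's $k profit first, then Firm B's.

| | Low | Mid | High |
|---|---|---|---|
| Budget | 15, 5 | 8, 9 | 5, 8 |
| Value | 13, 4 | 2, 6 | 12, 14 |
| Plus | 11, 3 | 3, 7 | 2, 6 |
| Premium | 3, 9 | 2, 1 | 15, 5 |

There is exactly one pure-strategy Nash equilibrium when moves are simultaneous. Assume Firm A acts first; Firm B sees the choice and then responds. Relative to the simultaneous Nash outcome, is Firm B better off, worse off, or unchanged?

Work backward from Firm B's decision.
- Budget: BR = Mid, leader payoff 8.
- Value: BR = High, leader payoff 12.
- Plus: BR = Mid, leader payoff 3.
- Premium: BR = Low, leader payoff 3.
Among 8, 12, 3, 3, the best is 12 at Value. Subgame-perfect outcome: (Value, High) with payoffs (12, 14).
For the simultaneous game, intersect best replies.
Firm A's best replies: Low→Budget; Mid→Budget; High→Premium.
Firm B's best replies: Budget→Mid; Value→High; Plus→Mid; Premium→Low.
The unique mutual best reply is (Budget, Mid), giving (8, 9).
Firm B earns 14 sequentially versus 9 at the Nash outcome: better off.

better off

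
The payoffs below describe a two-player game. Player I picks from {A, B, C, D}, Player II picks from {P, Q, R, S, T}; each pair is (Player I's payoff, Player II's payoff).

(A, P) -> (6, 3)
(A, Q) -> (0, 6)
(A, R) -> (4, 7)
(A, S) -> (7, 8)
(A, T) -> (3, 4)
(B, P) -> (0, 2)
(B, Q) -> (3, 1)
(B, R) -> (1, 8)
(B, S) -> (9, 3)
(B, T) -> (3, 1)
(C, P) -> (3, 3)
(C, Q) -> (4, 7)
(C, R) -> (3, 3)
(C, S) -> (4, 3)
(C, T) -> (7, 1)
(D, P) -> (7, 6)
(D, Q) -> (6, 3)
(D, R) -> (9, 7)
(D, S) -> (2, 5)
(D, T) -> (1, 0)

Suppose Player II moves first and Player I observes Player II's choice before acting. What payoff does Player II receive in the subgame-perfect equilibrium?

7

Backward induction with Player II moving first.
- P: Player I compares 6, 0, 3, 7 and picks D; Player II would get 6.
- Q: Player I compares 0, 3, 4, 6 and picks D; Player II would get 3.
- R: Player I compares 4, 1, 3, 9 and picks D; Player II would get 7.
- S: Player I compares 7, 9, 4, 2 and picks B; Player II would get 3.
- T: Player I compares 3, 3, 7, 1 and picks C; Player II would get 1.
Among 6, 3, 7, 3, 1, the best is 7 at R. Subgame-perfect outcome: (D, R) with payoffs (9, 7).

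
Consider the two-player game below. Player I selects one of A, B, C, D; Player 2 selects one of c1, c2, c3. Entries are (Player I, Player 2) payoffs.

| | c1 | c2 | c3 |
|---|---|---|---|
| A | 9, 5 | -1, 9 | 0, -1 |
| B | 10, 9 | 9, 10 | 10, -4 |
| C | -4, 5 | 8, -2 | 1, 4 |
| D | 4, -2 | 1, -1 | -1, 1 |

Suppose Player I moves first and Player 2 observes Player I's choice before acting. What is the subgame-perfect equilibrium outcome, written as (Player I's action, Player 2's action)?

(B, c2)

Work backward from Player 2's decision.
- A: BR = c2, leader payoff -1.
- B: BR = c2, leader payoff 9.
- C: BR = c1, leader payoff -4.
- D: BR = c3, leader payoff -1.
Player I's induced payoffs are -1, 9, -4, -1, so Player I commits to B. Subgame-perfect outcome: (B, c2) with payoffs (9, 10).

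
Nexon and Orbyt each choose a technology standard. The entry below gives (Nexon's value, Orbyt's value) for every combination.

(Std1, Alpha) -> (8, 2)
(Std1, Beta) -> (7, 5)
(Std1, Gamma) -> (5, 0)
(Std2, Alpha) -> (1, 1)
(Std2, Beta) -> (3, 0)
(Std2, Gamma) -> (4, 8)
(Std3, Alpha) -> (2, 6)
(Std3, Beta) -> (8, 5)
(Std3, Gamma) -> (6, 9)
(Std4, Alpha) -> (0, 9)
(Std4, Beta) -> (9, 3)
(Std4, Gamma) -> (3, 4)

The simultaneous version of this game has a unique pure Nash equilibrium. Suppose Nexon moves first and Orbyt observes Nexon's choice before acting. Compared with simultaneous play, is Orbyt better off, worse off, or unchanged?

Solve by backward induction (Nexon leads).
- Std1: BR = Beta, leader payoff 7.
- Std2: BR = Gamma, leader payoff 4.
- Std3: BR = Gamma, leader payoff 6.
- Std4: BR = Alpha, leader payoff 0.
Among 7, 4, 6, 0, the best is 7 at Std1. Subgame-perfect outcome: (Std1, Beta) with payoffs (7, 5).
For the simultaneous game, intersect best replies.
Nexon's best replies: Alpha→Std1; Beta→Std4; Gamma→Std3.
Orbyt's best replies: Std1→Beta; Std2→Gamma; Std3→Gamma; Std4→Alpha.
The unique mutual best reply is (Std3, Gamma), giving (6, 9).
Orbyt earns 5 sequentially versus 9 at the Nash outcome: worse off.

worse off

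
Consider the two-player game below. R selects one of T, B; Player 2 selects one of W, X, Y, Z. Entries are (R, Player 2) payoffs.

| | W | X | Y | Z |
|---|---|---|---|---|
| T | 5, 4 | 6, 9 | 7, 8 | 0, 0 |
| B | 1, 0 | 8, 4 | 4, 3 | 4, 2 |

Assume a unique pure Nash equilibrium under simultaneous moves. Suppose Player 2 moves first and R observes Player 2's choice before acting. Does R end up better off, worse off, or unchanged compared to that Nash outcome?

Work backward from R's decision.
- W: R compares 5, 1 and picks T; Player 2 would get 4.
- X: R compares 6, 8 and picks B; Player 2 would get 4.
- Y: R compares 7, 4 and picks T; Player 2 would get 8.
- Z: R compares 0, 4 and picks B; Player 2 would get 2.
Maximizing over 4, 4, 8, 2, Player 2 chooses Y. Subgame-perfect outcome: (T, Y) with payoffs (7, 8).
For the simultaneous game, intersect best replies.
R's best replies: W→T; X→B; Y→T; Z→B.
Player 2's best replies: T→X; B→X.
Only (B, X) has each player best-responding; Nash payoffs (8, 4).
R earns 7 sequentially versus 8 at the Nash outcome: worse off.

worse off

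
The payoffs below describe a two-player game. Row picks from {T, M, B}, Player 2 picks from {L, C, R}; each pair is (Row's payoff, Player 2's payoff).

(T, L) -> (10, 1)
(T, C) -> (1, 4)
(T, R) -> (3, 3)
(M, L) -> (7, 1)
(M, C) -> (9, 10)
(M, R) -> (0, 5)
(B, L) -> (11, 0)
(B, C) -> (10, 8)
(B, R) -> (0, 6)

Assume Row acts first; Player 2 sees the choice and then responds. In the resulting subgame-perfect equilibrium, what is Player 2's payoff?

8

Work backward from Player 2's decision.
- T: Player 2 compares 1, 4, 3 and picks C; Row would get 1.
- M: Player 2 compares 1, 10, 5 and picks C; Row would get 9.
- B: Player 2 compares 0, 8, 6 and picks C; Row would get 10.
Maximizing over 1, 9, 10, Row chooses B. Subgame-perfect outcome: (B, C) with payoffs (10, 8).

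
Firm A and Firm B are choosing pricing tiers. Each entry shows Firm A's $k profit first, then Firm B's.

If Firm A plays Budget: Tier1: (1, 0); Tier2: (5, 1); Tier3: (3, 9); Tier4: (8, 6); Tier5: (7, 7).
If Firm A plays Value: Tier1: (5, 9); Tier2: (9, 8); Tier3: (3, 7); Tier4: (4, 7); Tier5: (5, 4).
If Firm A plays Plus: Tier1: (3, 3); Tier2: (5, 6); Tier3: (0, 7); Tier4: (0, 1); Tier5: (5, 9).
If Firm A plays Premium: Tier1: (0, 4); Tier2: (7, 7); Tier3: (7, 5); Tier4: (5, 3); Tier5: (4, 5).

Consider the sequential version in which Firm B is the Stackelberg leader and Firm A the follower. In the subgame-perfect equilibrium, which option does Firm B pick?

Tier1

Solve by backward induction (Firm B leads).
- Tier1: Firm A compares 1, 5, 3, 0 and picks Value; Firm B would get 9.
- Tier2: Firm A compares 5, 9, 5, 7 and picks Value; Firm B would get 8.
- Tier3: Firm A compares 3, 3, 0, 7 and picks Premium; Firm B would get 5.
- Tier4: Firm A compares 8, 4, 0, 5 and picks Budget; Firm B would get 6.
- Tier5: Firm A compares 7, 5, 5, 4 and picks Budget; Firm B would get 7.
Maximizing over 9, 8, 5, 6, 7, Firm B chooses Tier1. Subgame-perfect outcome: (Value, Tier1) with payoffs (5, 9).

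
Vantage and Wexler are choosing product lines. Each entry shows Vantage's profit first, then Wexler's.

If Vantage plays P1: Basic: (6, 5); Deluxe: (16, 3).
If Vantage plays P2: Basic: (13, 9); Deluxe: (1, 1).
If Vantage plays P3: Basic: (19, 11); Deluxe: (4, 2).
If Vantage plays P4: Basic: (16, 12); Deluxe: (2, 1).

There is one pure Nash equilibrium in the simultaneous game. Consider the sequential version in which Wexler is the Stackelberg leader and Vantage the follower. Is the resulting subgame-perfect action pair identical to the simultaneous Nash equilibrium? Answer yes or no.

yes

Work backward from Vantage's decision.
- Basic: BR = P3, leader payoff 11.
- Deluxe: BR = P1, leader payoff 3.
Wexler's induced payoffs are 11, 3, so Wexler commits to Basic. Subgame-perfect outcome: (P3, Basic) with payoffs (19, 11).
Now find the simultaneous Nash equilibrium.
Vantage's best replies: Basic→P3; Deluxe→P1.
Wexler's best replies: P1→Basic; P2→Basic; P3→Basic; P4→Basic.
Only (P3, Basic) has each player best-responding; Nash payoffs (19, 11).
Sequential outcome (P3, Basic) coincides with the Nash profile (P3, Basic).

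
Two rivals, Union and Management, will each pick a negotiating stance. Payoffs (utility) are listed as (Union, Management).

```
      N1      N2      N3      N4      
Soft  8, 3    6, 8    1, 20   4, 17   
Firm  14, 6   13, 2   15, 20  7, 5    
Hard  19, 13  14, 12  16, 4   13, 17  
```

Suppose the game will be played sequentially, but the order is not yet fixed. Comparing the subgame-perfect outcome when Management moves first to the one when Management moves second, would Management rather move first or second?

If Union leads: Management's best replies are Soft→N3, Firm→N3, Hard→N4; Union's induced payoffs 1, 15, 13; outcome (Firm, N3), payoffs (15, 20).
If Management leads: Union's best replies are N1→Hard, N2→Hard, N3→Hard, N4→Hard; Management's induced payoffs 13, 12, 4, 17; outcome (Hard, N4), payoffs (13, 17).
Management gets 17 moving first and 20 moving second, so Management prefers to move second.

second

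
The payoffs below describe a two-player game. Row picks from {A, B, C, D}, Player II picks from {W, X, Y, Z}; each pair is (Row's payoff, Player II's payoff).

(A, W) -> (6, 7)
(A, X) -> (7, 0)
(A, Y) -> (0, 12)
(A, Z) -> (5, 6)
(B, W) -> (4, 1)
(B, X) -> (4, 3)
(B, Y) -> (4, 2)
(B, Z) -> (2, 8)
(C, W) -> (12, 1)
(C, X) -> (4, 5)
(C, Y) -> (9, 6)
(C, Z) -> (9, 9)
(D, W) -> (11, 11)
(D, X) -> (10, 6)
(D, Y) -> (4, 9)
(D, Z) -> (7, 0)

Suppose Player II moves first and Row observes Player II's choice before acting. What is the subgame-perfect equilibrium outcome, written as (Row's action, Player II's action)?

Work backward from Row's decision.
- W: BR = C, leader payoff 1.
- X: BR = D, leader payoff 6.
- Y: BR = C, leader payoff 6.
- Z: BR = C, leader payoff 9.
Player II's induced payoffs are 1, 6, 6, 9, so Player II commits to Z. Subgame-perfect outcome: (C, Z) with payoffs (9, 9).

(C, Z)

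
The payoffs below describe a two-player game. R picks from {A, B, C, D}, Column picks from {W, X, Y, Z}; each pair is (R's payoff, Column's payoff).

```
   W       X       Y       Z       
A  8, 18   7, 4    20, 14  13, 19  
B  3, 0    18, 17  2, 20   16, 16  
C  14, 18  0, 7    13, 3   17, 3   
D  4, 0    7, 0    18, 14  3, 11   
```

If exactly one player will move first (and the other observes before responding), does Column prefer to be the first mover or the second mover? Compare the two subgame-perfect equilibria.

If R leads: Column's best replies are A→Z, B→Y, C→W, D→Y; R's induced payoffs 13, 2, 14, 18; outcome (D, Y), payoffs (18, 14).
If Column leads: R's best replies are W→C, X→B, Y→A, Z→C; Column's induced payoffs 18, 17, 14, 3; outcome (C, W), payoffs (14, 18).
Column gets 18 moving first and 14 moving second, so Column prefers to move first.

first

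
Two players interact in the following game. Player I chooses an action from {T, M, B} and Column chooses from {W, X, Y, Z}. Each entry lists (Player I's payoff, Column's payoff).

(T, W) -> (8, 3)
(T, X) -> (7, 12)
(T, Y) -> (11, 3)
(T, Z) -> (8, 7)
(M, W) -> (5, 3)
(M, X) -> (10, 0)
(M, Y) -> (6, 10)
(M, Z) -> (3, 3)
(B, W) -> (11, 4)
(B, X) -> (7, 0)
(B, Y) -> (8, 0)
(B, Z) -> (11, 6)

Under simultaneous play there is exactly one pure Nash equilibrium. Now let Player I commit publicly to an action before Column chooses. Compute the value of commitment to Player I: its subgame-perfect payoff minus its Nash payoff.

Backward induction with Player I moving first.
- T: BR = X, leader payoff 7.
- M: BR = Y, leader payoff 6.
- B: BR = Z, leader payoff 11.
Player I's induced payoffs are 7, 6, 11, so Player I commits to B. Subgame-perfect outcome: (B, Z) with payoffs (11, 6).
Now find the simultaneous Nash equilibrium.
Player I's best replies: W→B; X→M; Y→T; Z→B.
Column's best replies: T→X; M→Y; B→Z.
Only (B, Z) has each player best-responding; Nash payoffs (11, 6).
Player I's commitment gain: 11 − 11 = 0.

0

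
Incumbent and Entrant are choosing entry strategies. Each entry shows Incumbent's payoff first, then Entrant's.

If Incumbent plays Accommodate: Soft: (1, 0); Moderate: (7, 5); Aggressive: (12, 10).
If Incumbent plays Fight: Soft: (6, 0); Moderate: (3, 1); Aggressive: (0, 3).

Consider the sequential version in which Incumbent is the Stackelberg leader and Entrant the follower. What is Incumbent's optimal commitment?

Work backward from Entrant's decision.
- Accommodate → Entrant plays Aggressive (best of 0, 5, 10); Incumbent gets 12.
- Fight → Entrant plays Aggressive (best of 0, 1, 3); Incumbent gets 0.
Incumbent's induced payoffs are 12, 0, so Incumbent commits to Accommodate. Subgame-perfect outcome: (Accommodate, Aggressive) with payoffs (12, 10).

Accommodate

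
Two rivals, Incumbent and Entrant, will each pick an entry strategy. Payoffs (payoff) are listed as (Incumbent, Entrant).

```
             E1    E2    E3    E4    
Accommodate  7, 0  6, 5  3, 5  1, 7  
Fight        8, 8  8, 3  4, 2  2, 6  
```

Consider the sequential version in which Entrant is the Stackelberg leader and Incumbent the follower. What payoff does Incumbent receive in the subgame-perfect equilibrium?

8

Backward induction with Entrant moving first.
- E1 → Incumbent plays Fight (best of 7, 8); Entrant gets 8.
- E2 → Incumbent plays Fight (best of 6, 8); Entrant gets 3.
- E3 → Incumbent plays Fight (best of 3, 4); Entrant gets 2.
- E4 → Incumbent plays Fight (best of 1, 2); Entrant gets 6.
Maximizing over 8, 3, 2, 6, Entrant chooses E1. Subgame-perfect outcome: (Fight, E1) with payoffs (8, 8).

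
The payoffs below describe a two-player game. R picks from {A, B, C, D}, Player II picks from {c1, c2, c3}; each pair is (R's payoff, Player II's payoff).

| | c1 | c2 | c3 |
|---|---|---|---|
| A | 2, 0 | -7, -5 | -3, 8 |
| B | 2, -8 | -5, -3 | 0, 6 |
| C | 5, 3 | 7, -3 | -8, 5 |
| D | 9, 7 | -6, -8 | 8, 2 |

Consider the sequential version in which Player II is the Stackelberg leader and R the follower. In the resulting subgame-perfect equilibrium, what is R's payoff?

Backward induction with Player II moving first.
- c1: BR = D, leader payoff 7.
- c2: BR = C, leader payoff -3.
- c3: BR = D, leader payoff 2.
Maximizing over 7, -3, 2, Player II chooses c1. Subgame-perfect outcome: (D, c1) with payoffs (9, 7).

9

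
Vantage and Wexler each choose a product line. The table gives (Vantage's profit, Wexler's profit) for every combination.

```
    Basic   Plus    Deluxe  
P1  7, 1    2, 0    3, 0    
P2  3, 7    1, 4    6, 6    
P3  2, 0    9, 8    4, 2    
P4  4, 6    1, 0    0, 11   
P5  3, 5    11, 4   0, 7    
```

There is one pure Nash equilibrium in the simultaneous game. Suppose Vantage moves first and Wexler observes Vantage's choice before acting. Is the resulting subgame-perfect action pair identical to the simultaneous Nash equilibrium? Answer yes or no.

no

Wexler best-responds to each possible Vantage move:
- P1: BR = Basic, leader payoff 7.
- P2: BR = Basic, leader payoff 3.
- P3: BR = Plus, leader payoff 9.
- P4: BR = Deluxe, leader payoff 0.
- P5: BR = Deluxe, leader payoff 0.
Maximizing over 7, 3, 9, 0, 0, Vantage chooses P3. Subgame-perfect outcome: (P3, Plus) with payoffs (9, 8).
Now find the simultaneous Nash equilibrium.
Vantage's best replies: Basic→P1; Plus→P5; Deluxe→P2.
Wexler's best replies: P1→Basic; P2→Basic; P3→Plus; P4→Deluxe; P5→Deluxe.
The unique mutual best reply is (P1, Basic), giving (7, 1).
Sequential outcome (P3, Plus) differs from the Nash profile (P1, Basic).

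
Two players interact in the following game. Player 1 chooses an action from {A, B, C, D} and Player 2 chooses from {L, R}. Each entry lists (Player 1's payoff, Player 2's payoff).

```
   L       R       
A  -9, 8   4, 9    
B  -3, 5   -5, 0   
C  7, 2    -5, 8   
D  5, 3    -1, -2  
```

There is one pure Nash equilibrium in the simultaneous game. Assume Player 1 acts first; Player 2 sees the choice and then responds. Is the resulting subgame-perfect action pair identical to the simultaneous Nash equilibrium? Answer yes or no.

no

Solve by backward induction (Player 1 leads).
- A → Player 2 plays R (best of 8, 9); Player 1 gets 4.
- B → Player 2 plays L (best of 5, 0); Player 1 gets -3.
- C → Player 2 plays R (best of 2, 8); Player 1 gets -5.
- D → Player 2 plays L (best of 3, -2); Player 1 gets 5.
Among 4, -3, -5, 5, the best is 5 at D. Subgame-perfect outcome: (D, L) with payoffs (5, 3).
Under simultaneous play:
Player 1's best replies: L→C; R→A.
Player 2's best replies: A→R; B→L; C→R; D→L.
The unique mutual best reply is (A, R), giving (4, 9).
Sequential outcome (D, L) differs from the Nash profile (A, R).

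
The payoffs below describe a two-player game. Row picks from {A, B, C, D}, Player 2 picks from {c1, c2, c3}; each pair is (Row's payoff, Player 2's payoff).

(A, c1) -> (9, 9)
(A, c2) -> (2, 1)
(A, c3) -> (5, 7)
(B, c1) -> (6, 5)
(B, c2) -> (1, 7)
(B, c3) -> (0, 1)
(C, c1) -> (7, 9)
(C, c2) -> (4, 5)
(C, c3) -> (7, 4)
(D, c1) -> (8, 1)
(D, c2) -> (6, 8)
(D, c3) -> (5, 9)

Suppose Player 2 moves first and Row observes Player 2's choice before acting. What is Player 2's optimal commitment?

c1

Work backward from Row's decision.
- c1: Row compares 9, 6, 7, 8 and picks A; Player 2 would get 9.
- c2: Row compares 2, 1, 4, 6 and picks D; Player 2 would get 8.
- c3: Row compares 5, 0, 7, 5 and picks C; Player 2 would get 4.
Player 2's induced payoffs are 9, 8, 4, so Player 2 commits to c1. Subgame-perfect outcome: (A, c1) with payoffs (9, 9).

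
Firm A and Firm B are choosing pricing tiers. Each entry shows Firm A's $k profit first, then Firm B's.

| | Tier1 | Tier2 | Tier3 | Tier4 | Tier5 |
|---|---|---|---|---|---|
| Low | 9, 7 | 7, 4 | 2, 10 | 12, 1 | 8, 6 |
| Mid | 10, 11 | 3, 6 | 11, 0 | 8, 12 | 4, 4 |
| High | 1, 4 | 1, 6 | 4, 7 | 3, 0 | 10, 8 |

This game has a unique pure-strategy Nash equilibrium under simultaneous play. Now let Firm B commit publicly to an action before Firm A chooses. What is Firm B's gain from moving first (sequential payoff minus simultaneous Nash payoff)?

Solve by backward induction (Firm B leads).
- Tier1: Firm A compares 9, 10, 1 and picks Mid; Firm B would get 11.
- Tier2: Firm A compares 7, 3, 1 and picks Low; Firm B would get 4.
- Tier3: Firm A compares 2, 11, 4 and picks Mid; Firm B would get 0.
- Tier4: Firm A compares 12, 8, 3 and picks Low; Firm B would get 1.
- Tier5: Firm A compares 8, 4, 10 and picks High; Firm B would get 8.
Among 11, 4, 0, 1, 8, the best is 11 at Tier1. Subgame-perfect outcome: (Mid, Tier1) with payoffs (10, 11).
For the simultaneous game, intersect best replies.
Firm A's best replies: Tier1→Mid; Tier2→Low; Tier3→Mid; Tier4→Low; Tier5→High.
Firm B's best replies: Low→Tier3; Mid→Tier4; High→Tier5.
The unique mutual best reply is (High, Tier5), giving (10, 8).
Firm B's commitment gain: 11 − 8 = 3.

3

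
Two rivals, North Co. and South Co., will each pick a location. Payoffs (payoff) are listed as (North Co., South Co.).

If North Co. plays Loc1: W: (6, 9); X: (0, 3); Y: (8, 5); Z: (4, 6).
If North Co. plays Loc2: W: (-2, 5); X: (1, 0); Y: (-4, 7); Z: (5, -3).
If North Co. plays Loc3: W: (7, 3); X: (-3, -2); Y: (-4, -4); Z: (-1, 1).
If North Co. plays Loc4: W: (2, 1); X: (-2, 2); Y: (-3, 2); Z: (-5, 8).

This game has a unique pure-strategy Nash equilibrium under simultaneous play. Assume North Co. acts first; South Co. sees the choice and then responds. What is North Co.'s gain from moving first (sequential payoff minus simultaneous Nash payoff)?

Solve by backward induction (North Co. leads).
- Loc1: South Co. compares 9, 3, 5, 6 and picks W; North Co. would get 6.
- Loc2: South Co. compares 5, 0, 7, -3 and picks Y; North Co. would get -4.
- Loc3: South Co. compares 3, -2, -4, 1 and picks W; North Co. would get 7.
- Loc4: South Co. compares 1, 2, 2, 8 and picks Z; North Co. would get -5.
Maximizing over 6, -4, 7, -5, North Co. chooses Loc3. Subgame-perfect outcome: (Loc3, W) with payoffs (7, 3).
Under simultaneous play:
North Co.'s best replies: W→Loc3; X→Loc2; Y→Loc1; Z→Loc2.
South Co.'s best replies: Loc1→W; Loc2→Y; Loc3→W; Loc4→Z.
Only (Loc3, W) has each player best-responding; Nash payoffs (7, 3).
North Co.'s commitment gain: 7 − 7 = 0.

0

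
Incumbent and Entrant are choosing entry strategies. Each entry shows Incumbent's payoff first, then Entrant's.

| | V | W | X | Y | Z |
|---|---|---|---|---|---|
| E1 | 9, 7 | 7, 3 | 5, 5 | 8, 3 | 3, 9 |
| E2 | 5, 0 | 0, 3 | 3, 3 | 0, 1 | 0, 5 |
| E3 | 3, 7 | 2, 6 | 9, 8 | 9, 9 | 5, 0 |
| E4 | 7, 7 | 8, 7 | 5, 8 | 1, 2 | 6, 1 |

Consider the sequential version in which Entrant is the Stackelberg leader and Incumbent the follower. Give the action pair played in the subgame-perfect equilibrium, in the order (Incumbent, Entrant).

Solve by backward induction (Entrant leads).
- V → Incumbent plays E1 (best of 9, 5, 3, 7); Entrant gets 7.
- W → Incumbent plays E4 (best of 7, 0, 2, 8); Entrant gets 7.
- X → Incumbent plays E3 (best of 5, 3, 9, 5); Entrant gets 8.
- Y → Incumbent plays E3 (best of 8, 0, 9, 1); Entrant gets 9.
- Z → Incumbent plays E4 (best of 3, 0, 5, 6); Entrant gets 1.
Maximizing over 7, 7, 8, 9, 1, Entrant chooses Y. Subgame-perfect outcome: (E3, Y) with payoffs (9, 9).

(E3, Y)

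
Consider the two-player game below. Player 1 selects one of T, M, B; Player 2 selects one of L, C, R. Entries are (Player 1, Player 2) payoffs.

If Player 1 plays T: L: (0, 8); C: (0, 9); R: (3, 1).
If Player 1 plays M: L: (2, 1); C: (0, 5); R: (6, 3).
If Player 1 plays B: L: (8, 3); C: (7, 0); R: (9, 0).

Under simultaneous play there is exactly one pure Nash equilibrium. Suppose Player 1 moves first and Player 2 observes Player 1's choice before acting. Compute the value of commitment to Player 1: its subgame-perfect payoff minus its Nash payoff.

Work backward from Player 2's decision.
- T → Player 2 plays C (best of 8, 9, 1); Player 1 gets 0.
- M → Player 2 plays C (best of 1, 5, 3); Player 1 gets 0.
- B → Player 2 plays L (best of 3, 0, 0); Player 1 gets 8.
Among 0, 0, 8, the best is 8 at B. Subgame-perfect outcome: (B, L) with payoffs (8, 3).
Under simultaneous play:
Player 1's best replies: L→B; C→B; R→B.
Player 2's best replies: T→C; M→C; B→L.
The unique mutual best reply is (B, L), giving (8, 3).
Player 1's commitment gain: 8 − 8 = 0.

0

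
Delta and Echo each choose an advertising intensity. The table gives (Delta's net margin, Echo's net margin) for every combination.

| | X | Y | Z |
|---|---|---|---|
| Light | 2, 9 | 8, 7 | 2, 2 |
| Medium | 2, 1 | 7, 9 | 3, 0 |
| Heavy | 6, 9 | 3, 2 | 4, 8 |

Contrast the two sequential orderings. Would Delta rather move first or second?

If Delta leads: Echo's best replies are Light→X, Medium→Y, Heavy→X; Delta's induced payoffs 2, 7, 6; outcome (Medium, Y), payoffs (7, 9).
If Echo leads: Delta's best replies are X→Heavy, Y→Light, Z→Heavy; Echo's induced payoffs 9, 7, 8; outcome (Heavy, X), payoffs (6, 9).
Delta gets 7 moving first and 6 moving second, so Delta prefers to move first.

first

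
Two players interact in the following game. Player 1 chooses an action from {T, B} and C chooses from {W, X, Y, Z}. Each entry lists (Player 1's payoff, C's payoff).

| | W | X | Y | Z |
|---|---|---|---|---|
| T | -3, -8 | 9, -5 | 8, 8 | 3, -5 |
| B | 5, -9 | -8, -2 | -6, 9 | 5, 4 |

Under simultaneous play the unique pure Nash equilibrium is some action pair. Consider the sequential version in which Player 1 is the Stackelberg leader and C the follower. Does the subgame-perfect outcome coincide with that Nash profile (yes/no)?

C best-responds to each possible Player 1 move:
- T: C compares -8, -5, 8, -5 and picks Y; Player 1 would get 8.
- B: C compares -9, -2, 9, 4 and picks Y; Player 1 would get -6.
Player 1's induced payoffs are 8, -6, so Player 1 commits to T. Subgame-perfect outcome: (T, Y) with payoffs (8, 8).
For the simultaneous game, intersect best replies.
Player 1's best replies: W→B; X→T; Y→T; Z→B.
C's best replies: T→Y; B→Y.
The unique mutual best reply is (T, Y), giving (8, 8).
Sequential outcome (T, Y) coincides with the Nash profile (T, Y).

yes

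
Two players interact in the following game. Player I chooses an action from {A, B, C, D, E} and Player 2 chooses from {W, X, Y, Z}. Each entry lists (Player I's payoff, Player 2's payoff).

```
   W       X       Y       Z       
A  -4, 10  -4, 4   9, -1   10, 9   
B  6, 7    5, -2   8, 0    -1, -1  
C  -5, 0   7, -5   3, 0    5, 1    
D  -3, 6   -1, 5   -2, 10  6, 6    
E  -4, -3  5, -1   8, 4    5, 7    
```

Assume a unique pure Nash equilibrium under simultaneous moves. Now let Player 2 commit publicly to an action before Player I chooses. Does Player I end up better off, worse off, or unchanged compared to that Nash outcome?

better off

Player I best-responds to each possible Player 2 move:
- W: BR = B, leader payoff 7.
- X: BR = C, leader payoff -5.
- Y: BR = A, leader payoff -1.
- Z: BR = A, leader payoff 9.
Maximizing over 7, -5, -1, 9, Player 2 chooses Z. Subgame-perfect outcome: (A, Z) with payoffs (10, 9).
For the simultaneous game, intersect best replies.
Player I's best replies: W→B; X→C; Y→A; Z→A.
Player 2's best replies: A→W; B→W; C→Z; D→Y; E→Z.
The unique mutual best reply is (B, W), giving (6, 7).
Player I earns 10 sequentially versus 6 at the Nash outcome: better off.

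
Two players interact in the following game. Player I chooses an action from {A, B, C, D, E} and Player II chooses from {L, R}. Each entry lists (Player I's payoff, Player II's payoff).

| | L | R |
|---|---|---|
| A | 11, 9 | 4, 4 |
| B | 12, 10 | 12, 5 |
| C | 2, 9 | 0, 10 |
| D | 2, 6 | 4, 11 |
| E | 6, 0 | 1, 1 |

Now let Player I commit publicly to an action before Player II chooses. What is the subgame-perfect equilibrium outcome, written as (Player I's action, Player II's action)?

(B, L)

Solve by backward induction (Player I leads).
- A: BR = L, leader payoff 11.
- B: BR = L, leader payoff 12.
- C: BR = R, leader payoff 0.
- D: BR = R, leader payoff 4.
- E: BR = R, leader payoff 1.
Maximizing over 11, 12, 0, 4, 1, Player I chooses B. Subgame-perfect outcome: (B, L) with payoffs (12, 10).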